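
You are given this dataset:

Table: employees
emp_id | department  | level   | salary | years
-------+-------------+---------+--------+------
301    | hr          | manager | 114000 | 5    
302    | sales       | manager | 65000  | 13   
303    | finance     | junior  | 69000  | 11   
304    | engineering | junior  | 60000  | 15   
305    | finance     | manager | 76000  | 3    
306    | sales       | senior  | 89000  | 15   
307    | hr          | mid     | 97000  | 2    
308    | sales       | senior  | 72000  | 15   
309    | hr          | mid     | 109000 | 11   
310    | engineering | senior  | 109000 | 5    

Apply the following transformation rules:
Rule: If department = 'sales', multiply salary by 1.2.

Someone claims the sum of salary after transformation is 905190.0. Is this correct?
No, the correct result is 905200.0.

Step 1: Calculate the correct sum after transformation
Step 2: Apply multiplier 1.2 to records where department = 'sales'
Step 3: Correct result = 905200.0
Step 4: Claimed result = 905190.0
Step 5: 905200.0 ≠ 905190.0
Conclusion: The claimed result is incorrect. The correct answer is 905200.0.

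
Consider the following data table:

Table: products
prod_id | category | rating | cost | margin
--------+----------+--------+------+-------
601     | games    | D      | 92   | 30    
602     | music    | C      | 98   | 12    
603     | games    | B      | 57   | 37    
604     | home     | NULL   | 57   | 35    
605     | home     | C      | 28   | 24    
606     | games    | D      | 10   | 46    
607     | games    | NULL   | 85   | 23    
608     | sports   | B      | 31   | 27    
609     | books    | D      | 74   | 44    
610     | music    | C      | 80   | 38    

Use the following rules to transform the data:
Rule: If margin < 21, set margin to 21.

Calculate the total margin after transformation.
325

Step 1: 1 records have margin < 21
Step 2: These records originally summed to 12
Step 3: After setting to minimum: 1 × 21 = 21
Step 4: Unaffected records sum: 304
Step 5: Final sum = 21 + 304 = 325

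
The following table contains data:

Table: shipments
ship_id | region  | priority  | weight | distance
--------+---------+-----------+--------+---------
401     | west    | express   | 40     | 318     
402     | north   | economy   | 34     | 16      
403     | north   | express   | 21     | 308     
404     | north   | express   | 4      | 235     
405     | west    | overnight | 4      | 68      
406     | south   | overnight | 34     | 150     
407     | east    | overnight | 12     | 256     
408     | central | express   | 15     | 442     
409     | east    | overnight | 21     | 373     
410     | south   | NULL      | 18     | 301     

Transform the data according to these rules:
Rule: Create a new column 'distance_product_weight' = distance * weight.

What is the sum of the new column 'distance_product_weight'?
48997

Step 1: For each record, compute distance * weight
Example calculations:
  318 * 40 = 12720
  16 * 34 = 544
  308 * 21 = 6468
  ...
Step 2: Sum all derived values
Step 3: Total = 48997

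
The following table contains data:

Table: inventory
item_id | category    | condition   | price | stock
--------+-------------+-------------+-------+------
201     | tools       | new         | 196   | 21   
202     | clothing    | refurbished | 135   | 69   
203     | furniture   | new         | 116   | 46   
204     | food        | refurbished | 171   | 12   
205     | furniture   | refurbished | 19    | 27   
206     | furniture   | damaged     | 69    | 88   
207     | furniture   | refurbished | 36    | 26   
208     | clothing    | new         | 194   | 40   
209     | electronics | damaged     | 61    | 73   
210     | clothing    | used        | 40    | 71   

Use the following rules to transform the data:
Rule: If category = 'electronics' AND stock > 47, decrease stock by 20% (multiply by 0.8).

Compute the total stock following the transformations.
458.4

Step 1: Find records where category = 'electronics' AND stock > 47
Step 2: 1 records match, summing to 73
Step 3: After multiplier: 73 × 0.8 = 58.4
Step 4: Unaffected records sum: 400
Step 5: Final sum = 58.4 + 400 = 458.4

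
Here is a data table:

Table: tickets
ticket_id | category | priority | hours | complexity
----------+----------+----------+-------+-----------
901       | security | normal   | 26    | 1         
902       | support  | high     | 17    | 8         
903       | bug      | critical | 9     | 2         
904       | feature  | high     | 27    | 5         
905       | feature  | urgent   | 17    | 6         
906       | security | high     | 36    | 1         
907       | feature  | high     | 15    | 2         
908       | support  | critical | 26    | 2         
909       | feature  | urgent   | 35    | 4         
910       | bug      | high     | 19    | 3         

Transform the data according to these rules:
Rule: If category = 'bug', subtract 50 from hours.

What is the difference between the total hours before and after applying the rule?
100

Step 1: Original sum of hours = 227
Step 2: 2 records have category = 'bug'
Step 3: Each affected record changes by -50
Step 4: Total change = 2 × -50 = -100
Step 5: New sum = 227 + -100 = 127
Step 6: Difference = |127 - 227| = 100
        (Sum decreased by 100)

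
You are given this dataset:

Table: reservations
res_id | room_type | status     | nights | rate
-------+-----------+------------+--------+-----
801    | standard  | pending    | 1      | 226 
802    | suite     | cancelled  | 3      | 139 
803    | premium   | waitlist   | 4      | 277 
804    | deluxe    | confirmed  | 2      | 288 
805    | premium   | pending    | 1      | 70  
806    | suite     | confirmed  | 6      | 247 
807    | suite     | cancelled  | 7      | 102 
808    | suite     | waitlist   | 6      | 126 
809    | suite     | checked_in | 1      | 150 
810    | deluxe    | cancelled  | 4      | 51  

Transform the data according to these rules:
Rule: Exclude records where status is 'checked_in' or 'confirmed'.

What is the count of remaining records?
7

Step 1: Count records to exclude
  - 1 (checked_in) + 2 (confirmed) = 3 records
Step 2: Total records: 10
Step 3: Remaining = 10 - 3 = 7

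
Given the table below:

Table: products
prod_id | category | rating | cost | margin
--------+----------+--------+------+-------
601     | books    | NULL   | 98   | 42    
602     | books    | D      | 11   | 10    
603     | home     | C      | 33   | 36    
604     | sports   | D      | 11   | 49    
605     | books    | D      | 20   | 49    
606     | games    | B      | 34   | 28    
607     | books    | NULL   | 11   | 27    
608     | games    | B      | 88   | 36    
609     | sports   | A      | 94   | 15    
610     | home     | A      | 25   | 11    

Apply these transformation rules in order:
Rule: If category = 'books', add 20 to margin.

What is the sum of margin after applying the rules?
383

Step 1: Count records where category = 'books': 4
Step 2: Total bonus added: 4 × 20 = 80
Step 3: Original sum of margin: 303
Step 4: Final sum = 303 + 80 = 383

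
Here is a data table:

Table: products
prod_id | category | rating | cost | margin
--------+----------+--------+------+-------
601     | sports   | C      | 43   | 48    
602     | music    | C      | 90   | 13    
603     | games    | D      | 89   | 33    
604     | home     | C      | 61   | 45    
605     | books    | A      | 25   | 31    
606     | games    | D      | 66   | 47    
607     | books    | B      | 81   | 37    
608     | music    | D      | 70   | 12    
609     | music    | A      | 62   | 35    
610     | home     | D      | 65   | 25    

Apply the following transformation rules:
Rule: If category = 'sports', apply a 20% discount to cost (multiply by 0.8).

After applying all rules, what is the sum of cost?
643.4

Step 1: Records with category = 'sports' have total cost = 43
Step 2: Apply multiplier: 43 × 0.8 = 34.4
Step 3: Other records total: 609
Step 4: Final sum = 34.4 + 609 = 643.4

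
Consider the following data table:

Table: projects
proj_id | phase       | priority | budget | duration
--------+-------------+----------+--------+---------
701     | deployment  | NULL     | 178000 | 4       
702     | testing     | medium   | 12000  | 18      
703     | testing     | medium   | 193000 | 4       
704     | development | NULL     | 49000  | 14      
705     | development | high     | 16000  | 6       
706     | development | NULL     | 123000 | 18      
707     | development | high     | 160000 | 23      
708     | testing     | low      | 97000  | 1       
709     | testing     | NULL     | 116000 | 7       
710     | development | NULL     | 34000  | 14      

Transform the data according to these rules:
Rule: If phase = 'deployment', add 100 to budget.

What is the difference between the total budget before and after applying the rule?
100

Step 1: Original sum of budget = 978000
Step 2: 1 records have phase = 'deployment'
Step 3: Each affected record changes by 100
Step 4: Total change = 1 × 100 = 100
Step 5: New sum = 978000 + 100 = 978100
Step 6: Difference = |978100 - 978000| = 100
        (Sum increased by 100)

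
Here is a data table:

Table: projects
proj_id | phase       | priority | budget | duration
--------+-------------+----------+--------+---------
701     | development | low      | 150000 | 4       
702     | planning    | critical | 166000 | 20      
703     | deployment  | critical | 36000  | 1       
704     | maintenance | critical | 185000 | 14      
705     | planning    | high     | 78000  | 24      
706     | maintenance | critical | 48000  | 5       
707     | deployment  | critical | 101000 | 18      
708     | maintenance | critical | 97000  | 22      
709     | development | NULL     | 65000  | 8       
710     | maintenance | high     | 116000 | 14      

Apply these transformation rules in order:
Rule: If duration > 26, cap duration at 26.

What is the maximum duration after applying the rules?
24

Step 1: Original maximum duration = 24
Step 2: Check cap of 26 against maximum
Step 3: No records exceed the cap (max 24 <= cap 26), so no capping applies
Step 4: Maximum after transformation = 24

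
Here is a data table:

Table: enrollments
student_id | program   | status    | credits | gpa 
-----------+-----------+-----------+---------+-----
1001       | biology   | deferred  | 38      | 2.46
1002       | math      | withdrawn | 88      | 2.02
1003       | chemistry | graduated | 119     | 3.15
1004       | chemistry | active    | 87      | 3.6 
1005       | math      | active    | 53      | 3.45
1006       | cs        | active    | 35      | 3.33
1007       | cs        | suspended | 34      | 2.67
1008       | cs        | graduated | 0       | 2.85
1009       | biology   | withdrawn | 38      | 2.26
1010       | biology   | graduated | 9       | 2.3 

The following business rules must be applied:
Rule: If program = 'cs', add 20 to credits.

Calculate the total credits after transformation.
561

Step 1: Count records where program = 'cs': 3
Step 2: Total bonus added: 3 × 20 = 60
Step 3: Original sum of credits: 501
Step 4: Final sum = 501 + 60 = 561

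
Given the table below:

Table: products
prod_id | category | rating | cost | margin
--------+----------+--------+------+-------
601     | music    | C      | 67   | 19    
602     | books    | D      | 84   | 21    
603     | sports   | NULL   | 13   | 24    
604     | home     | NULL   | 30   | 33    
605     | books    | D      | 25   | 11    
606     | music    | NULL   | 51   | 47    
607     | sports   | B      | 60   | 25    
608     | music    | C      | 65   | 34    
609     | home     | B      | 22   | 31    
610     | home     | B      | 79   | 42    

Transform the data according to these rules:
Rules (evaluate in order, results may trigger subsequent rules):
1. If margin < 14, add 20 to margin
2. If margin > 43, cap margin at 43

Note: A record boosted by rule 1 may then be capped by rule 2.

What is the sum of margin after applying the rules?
303

Step 1: Apply rule 1 to records with margin < 14
  - 1 records get bonus of 20
  - Of these, 0 records then exceed 43 and get capped
Step 2: Apply rule 2 to records with margin > 43
  - 1 records (original) are capped
Step 3: Calculate final sum = 303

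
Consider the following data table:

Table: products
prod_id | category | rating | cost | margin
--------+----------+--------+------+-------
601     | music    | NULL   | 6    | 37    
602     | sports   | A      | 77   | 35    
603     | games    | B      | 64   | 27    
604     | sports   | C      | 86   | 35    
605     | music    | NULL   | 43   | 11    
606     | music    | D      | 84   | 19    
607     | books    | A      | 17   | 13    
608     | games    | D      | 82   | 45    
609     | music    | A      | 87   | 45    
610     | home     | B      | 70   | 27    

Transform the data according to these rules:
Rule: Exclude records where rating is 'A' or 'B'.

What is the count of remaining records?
5

Step 1: Count records to exclude
  - 3 (A) + 2 (B) = 5 records
Step 2: Total records: 10
Step 3: Remaining = 10 - 5 = 5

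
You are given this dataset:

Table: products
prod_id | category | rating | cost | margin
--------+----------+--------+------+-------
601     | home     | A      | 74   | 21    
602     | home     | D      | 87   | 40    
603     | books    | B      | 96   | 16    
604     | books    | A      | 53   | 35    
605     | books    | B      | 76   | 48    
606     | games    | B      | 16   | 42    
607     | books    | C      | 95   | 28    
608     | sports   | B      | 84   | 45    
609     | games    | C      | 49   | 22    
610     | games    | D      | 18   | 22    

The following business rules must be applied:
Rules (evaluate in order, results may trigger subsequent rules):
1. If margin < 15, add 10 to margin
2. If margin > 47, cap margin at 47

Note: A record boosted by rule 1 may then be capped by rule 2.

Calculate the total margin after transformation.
318

Step 1: Apply rule 1 to records with margin < 15
  - 0 records get bonus of 10
  - Of these, 0 records then exceed 47 and get capped
Step 2: Apply rule 2 to records with margin > 47
  - 1 records (original) are capped
Step 3: Calculate final sum = 318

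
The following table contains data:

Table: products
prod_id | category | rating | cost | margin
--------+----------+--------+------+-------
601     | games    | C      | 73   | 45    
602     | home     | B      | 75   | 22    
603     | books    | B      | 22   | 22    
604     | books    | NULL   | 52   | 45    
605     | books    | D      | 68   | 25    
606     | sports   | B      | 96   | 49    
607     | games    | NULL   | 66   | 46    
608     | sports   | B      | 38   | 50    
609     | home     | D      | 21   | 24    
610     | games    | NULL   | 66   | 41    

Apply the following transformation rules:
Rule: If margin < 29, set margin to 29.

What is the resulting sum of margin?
392

Step 1: 4 records have margin < 29
Step 2: These records originally summed to 93
Step 3: After setting to minimum: 4 × 29 = 116
Step 4: Unaffected records sum: 276
Step 5: Final sum = 116 + 276 = 392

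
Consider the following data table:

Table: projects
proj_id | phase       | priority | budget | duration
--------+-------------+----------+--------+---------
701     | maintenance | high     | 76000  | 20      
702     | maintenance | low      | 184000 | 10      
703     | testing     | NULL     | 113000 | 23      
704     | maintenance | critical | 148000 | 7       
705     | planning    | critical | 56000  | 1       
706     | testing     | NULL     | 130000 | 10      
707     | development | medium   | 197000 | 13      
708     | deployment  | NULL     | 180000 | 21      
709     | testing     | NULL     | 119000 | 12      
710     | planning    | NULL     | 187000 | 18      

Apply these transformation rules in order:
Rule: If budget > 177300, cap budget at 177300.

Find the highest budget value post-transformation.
177300

Step 1: Original maximum budget = 197000
Step 2: Apply cap at 177300
Step 3: 4 records had budget > 177300 and were capped
Step 4: Maximum after transformation = 177300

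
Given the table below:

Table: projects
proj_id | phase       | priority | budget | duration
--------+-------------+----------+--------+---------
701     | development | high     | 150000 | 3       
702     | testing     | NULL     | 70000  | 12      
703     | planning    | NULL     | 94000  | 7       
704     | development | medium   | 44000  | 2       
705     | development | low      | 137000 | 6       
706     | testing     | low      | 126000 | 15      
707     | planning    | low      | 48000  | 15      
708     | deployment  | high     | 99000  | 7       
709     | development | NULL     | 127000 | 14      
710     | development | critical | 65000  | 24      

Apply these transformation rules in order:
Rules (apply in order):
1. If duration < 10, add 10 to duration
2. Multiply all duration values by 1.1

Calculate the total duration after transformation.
170.5

Step 1: Apply Rule 1 - Add 10 to records with duration < 10
  - 5 records affected: 25 + (5 × 10) = 75
  - Unaffected records: 80
  - Sum after Rule 1: 155
Step 2: Apply Rule 2 - Multiply all by 1.1
  - 155 × 1.1 = 170.5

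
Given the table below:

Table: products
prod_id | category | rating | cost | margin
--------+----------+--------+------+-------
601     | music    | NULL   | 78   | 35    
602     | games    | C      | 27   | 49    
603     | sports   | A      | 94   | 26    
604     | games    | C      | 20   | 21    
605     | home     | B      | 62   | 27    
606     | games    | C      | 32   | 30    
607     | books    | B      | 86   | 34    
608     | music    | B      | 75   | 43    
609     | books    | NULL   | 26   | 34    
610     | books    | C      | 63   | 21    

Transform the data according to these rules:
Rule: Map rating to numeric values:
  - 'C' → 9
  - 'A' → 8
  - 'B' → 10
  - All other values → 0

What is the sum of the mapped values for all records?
74

Step 1: Apply mapping to each record
Step 2: Count by status:
  'C': 4 records × 9 = 36
  'A': 1 records × 8 = 8
  'B': 3 records × 10 = 30
Step 3: Sum all mapped values = 74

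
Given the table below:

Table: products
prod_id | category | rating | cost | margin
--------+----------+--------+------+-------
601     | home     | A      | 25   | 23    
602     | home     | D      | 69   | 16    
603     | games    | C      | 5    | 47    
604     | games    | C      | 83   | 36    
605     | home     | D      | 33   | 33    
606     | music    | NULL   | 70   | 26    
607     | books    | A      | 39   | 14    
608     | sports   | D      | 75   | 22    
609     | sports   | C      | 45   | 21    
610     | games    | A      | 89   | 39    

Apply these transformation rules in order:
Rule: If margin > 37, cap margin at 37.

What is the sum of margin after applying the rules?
265

Step 1: 2 records have margin > 37
Step 2: These records originally summed to 86
Step 3: After capping: 2 × 37 = 74
Step 4: Unaffected records sum: 191
Step 5: Final sum = 74 + 191 = 265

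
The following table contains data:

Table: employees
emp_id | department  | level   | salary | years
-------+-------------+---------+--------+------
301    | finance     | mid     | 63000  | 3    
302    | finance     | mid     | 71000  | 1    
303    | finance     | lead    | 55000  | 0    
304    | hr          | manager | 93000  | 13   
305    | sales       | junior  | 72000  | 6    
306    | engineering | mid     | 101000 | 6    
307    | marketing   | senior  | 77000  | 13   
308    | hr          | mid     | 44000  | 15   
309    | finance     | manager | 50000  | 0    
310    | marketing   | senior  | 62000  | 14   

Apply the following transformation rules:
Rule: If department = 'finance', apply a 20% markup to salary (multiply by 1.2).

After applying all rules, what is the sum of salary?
735800.0

Step 1: Records with department = 'finance' have total salary = 239000
Step 2: Apply multiplier: 239000 × 1.2 = 286800.0
Step 3: Other records total: 449000
Step 4: Final sum = 286800.0 + 449000 = 735800.0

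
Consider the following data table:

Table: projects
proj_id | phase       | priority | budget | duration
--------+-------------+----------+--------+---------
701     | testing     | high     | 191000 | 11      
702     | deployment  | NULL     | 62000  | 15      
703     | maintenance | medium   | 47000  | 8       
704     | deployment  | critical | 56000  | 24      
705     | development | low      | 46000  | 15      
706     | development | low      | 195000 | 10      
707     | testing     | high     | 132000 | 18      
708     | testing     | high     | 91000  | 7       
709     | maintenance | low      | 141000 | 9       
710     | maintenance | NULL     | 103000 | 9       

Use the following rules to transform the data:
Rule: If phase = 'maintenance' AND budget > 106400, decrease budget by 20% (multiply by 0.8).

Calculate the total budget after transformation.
1035800.0

Step 1: Find records where phase = 'maintenance' AND budget > 106400
Step 2: 1 records match, summing to 141000
Step 3: After multiplier: 141000 × 0.8 = 112800.0
Step 4: Unaffected records sum: 923000
Step 5: Final sum = 112800.0 + 923000 = 1035800.0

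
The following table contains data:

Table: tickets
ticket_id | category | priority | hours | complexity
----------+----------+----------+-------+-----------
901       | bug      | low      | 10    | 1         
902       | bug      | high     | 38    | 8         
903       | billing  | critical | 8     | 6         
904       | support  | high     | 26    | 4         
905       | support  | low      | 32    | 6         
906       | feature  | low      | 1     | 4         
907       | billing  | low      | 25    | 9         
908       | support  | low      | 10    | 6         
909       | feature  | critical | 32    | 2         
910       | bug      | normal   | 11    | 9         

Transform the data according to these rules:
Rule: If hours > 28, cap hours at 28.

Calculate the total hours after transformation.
175

Step 1: 3 records have hours > 28
Step 2: These records originally summed to 102
Step 3: After capping: 3 × 28 = 84
Step 4: Unaffected records sum: 91
Step 5: Final sum = 84 + 91 = 175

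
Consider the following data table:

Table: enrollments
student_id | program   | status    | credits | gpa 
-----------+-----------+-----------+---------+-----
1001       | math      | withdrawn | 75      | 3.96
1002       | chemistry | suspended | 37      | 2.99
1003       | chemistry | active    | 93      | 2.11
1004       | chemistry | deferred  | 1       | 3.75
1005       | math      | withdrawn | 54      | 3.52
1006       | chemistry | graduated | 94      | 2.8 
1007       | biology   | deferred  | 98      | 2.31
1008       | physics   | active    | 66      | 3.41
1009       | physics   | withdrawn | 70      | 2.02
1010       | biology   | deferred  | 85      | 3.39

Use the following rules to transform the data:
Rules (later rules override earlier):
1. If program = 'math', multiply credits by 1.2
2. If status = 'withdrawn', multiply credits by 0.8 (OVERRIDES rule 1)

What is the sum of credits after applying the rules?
633.2

Step 1: Rule 2 takes priority for records with status = 'withdrawn'
  - 3 records: 199 × 0.8 = 159.2
Step 2: Rule 1 applies to remaining records with program = 'math'
  - 0 records: 0 × 1.2 = 0.0
Step 3: Other records unchanged: 474
Step 4: Final sum = 159.2 + 0.0 + 474 = 633.2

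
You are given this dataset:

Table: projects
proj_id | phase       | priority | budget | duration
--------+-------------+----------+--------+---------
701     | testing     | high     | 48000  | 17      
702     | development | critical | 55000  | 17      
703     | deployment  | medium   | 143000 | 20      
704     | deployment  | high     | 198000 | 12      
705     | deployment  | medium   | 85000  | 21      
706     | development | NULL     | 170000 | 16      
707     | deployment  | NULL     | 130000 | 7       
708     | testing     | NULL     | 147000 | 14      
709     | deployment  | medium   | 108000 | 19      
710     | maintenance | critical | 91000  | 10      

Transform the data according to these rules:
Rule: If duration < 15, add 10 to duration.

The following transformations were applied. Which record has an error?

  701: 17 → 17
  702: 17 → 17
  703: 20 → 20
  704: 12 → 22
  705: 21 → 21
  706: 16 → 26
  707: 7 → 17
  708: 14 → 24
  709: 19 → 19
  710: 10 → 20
Record 706 has an error. The correct transformed value should be 16, not 26.

Step 1: Check each record against the rule
Step 2: Record 706 has duration = 16
Step 3: Since 16 >= 15, the bonus should not have been applied
Step 4: Correct value = 16, but claimed value = 26
Conclusion: Record 706 has the error.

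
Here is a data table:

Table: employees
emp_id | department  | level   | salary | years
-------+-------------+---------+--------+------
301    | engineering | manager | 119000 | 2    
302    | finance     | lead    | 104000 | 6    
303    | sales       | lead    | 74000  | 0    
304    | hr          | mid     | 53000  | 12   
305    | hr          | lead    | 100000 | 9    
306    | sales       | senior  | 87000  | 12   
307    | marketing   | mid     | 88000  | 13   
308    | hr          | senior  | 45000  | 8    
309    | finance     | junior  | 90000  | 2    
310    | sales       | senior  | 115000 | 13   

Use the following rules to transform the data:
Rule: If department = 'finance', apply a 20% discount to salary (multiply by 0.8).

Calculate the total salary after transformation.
836200.0

Step 1: Records with department = 'finance' have total salary = 194000
Step 2: Apply multiplier: 194000 × 0.8 = 155200.0
Step 3: Other records total: 681000
Step 4: Final sum = 155200.0 + 681000 = 836200.0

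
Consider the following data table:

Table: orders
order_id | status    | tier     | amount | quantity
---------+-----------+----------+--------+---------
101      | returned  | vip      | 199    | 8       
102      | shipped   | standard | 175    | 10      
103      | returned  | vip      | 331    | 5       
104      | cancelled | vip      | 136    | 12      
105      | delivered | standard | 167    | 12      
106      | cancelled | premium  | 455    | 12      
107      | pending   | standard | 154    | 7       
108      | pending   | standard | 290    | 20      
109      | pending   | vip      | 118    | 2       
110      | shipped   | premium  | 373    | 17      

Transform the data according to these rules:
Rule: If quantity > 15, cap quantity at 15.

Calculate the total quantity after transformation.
98

Step 1: 2 records have quantity > 15
Step 2: These records originally summed to 37
Step 3: After capping: 2 × 15 = 30
Step 4: Unaffected records sum: 68
Step 5: Final sum = 30 + 68 = 98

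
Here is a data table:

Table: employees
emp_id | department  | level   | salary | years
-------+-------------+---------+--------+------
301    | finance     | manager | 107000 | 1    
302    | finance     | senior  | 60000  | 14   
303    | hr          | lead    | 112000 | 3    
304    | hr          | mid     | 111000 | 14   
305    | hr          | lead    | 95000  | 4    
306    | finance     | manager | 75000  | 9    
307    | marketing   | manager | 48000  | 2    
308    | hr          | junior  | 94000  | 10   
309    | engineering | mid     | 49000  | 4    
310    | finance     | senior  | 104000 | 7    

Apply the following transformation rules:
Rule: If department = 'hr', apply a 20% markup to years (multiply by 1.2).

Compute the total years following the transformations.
74.2

Step 1: Records with department = 'hr' have total years = 31
Step 2: Apply multiplier: 31 × 1.2 = 37.2
Step 3: Other records total: 37
Step 4: Final sum = 37.2 + 37 = 74.2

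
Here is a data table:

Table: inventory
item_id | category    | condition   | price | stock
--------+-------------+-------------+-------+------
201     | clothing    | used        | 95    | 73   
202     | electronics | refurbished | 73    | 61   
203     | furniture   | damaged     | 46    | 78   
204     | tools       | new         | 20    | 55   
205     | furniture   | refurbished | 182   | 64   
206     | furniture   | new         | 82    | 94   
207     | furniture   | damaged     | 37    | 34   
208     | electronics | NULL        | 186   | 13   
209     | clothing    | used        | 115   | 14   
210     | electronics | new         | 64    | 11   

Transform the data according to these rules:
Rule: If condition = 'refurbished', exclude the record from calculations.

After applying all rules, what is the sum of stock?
372

Step 1: Identify records where condition = 'refurbished'
Step 2: The excluded records sum to 125
Step 3: Original total stock = 497
Step 4: Remaining total = 497 - 125 = 372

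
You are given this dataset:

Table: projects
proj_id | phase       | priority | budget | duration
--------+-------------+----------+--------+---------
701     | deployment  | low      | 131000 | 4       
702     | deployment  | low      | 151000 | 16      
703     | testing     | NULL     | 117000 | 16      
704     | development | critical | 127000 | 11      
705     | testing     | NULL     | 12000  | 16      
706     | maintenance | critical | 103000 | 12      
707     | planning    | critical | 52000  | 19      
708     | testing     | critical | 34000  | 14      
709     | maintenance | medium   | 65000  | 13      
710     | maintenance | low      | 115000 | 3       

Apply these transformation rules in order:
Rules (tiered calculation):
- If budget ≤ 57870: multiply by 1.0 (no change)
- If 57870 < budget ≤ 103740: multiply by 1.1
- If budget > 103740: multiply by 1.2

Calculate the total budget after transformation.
1052000.0

Step 1: Tier 1 (budget ≤ 57870): 3 records, sum = 98000 × 1.0 = 98000.0
Step 2: Tier 2 (57870 < budget ≤ 103740): 2 records, sum = 168000 × 1.1 = 184800.0
Step 3: Tier 3 (budget > 103740): 5 records, sum = 641000 × 1.2 = 769200.0
Step 4: Final sum = 98000.0 + 184800.0 + 769200.0 = 1052000.0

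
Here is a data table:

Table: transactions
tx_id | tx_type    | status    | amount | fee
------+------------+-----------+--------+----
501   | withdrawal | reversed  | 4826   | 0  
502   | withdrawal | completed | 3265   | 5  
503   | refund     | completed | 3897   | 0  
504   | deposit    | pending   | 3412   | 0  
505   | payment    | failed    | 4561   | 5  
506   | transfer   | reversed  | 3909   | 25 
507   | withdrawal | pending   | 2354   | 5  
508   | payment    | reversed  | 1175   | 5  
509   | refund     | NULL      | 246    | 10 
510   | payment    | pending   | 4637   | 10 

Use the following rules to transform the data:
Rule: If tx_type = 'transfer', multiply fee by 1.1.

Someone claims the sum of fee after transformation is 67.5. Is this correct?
Yes, the result is correct.

Step 1: Calculate the correct sum after transformation
Step 2: Apply multiplier 1.1 to records where tx_type = 'transfer'
Step 3: Correct result = 67.5
Step 4: Claimed result = 67.5
Step 5: 67.5 = 67.5 ✓
Conclusion: The claimed result is correct.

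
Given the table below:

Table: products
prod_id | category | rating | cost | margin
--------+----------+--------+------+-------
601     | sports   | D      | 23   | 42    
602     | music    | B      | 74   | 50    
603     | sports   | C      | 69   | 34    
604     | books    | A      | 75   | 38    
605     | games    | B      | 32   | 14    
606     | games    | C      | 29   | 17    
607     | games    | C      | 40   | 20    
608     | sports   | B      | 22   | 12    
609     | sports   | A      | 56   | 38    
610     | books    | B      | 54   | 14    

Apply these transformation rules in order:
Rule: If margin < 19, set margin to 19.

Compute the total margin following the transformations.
298

Step 1: 4 records have margin < 19
Step 2: These records originally summed to 57
Step 3: After setting to minimum: 4 × 19 = 76
Step 4: Unaffected records sum: 222
Step 5: Final sum = 76 + 222 = 298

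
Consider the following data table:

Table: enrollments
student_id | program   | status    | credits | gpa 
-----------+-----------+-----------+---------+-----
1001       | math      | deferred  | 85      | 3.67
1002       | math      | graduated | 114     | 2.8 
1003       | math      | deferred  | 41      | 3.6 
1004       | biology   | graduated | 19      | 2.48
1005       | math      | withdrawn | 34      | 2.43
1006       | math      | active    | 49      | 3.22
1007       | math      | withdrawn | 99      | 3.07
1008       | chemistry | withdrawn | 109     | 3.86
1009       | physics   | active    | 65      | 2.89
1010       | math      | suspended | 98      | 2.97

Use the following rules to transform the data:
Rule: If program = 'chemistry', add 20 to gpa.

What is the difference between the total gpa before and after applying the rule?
20.0

Step 1: Original sum of gpa = 30.99
Step 2: 1 records have program = 'chemistry'
Step 3: Each affected record changes by 20
Step 4: Total change = 1 × 20 = 20
Step 5: New sum = 30.99 + 20 = 50.99
Step 6: Difference = |50.99 - 30.99| = 20.0
        (Sum increased by 20.0)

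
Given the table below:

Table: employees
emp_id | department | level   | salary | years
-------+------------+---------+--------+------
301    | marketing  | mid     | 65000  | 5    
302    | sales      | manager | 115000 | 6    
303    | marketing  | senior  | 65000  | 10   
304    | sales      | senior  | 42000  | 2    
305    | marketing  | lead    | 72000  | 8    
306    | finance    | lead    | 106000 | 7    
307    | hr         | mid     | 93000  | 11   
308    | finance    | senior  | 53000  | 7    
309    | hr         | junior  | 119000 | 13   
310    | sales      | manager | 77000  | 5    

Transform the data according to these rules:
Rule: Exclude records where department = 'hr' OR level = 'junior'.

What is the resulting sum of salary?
595000

Step 1: Find records where department = 'hr' OR level = 'junior'
Step 2: 2 records match, summing to 212000
Step 3: Original sum: 807000
Step 4: Remaining sum = 807000 - 212000 = 595000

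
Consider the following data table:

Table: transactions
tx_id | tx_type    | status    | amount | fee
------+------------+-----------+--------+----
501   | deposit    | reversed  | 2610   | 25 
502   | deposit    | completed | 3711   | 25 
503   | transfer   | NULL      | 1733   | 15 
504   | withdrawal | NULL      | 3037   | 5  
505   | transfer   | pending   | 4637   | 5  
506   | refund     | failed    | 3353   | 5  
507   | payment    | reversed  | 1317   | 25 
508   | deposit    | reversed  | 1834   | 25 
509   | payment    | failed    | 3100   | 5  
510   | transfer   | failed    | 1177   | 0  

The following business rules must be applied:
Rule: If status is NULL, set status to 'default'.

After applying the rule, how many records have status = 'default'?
2

Step 1: Count records where status IS NULL
Step 2: Found 2 records with NULL status
Step 3: These records will have status set to 'default'
Step 4: Records already having status = 'default': 0
Step 5: Answer: 2 + 0 = 2 records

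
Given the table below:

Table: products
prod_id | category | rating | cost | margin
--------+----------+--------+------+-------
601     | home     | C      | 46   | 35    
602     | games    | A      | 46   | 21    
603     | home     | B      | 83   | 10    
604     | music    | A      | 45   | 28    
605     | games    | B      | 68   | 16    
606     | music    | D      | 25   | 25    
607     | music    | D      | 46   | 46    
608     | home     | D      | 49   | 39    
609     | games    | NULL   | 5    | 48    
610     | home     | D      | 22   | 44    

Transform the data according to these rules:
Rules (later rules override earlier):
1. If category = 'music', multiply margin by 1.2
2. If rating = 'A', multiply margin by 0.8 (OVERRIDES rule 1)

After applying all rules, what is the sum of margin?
316.4

Step 1: Rule 2 takes priority for records with rating = 'A'
  - 2 records: 49 × 0.8 = 39.2
Step 2: Rule 1 applies to remaining records with category = 'music'
  - 2 records: 71 × 1.2 = 85.2
Step 3: Other records unchanged: 192
Step 4: Final sum = 39.2 + 85.2 + 192 = 316.4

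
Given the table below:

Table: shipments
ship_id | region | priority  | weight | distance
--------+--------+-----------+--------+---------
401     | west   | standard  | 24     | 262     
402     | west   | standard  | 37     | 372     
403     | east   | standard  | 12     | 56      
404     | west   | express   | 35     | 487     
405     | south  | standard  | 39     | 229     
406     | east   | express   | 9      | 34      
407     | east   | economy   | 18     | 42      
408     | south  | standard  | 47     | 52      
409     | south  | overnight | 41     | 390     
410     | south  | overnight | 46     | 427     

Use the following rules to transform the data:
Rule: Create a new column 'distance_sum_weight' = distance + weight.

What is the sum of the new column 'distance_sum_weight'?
2659

Step 1: For each record, compute distance + weight
Example calculations:
  262 + 24 = 286
  372 + 37 = 409
  56 + 12 = 68
  ...
Step 2: Sum all derived values
Step 3: Total = 2659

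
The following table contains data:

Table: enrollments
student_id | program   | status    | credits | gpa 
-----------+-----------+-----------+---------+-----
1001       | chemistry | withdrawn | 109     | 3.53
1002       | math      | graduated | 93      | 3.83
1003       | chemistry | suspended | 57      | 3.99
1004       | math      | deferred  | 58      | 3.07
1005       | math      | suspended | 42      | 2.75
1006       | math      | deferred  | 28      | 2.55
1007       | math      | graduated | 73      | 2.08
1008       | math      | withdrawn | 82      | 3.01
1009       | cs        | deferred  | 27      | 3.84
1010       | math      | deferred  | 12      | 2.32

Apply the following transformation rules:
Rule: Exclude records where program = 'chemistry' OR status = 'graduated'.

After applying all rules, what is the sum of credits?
249

Step 1: Find records where program = 'chemistry' OR status = 'graduated'
Step 2: 4 records match, summing to 332
Step 3: Original sum: 581
Step 4: Remaining sum = 581 - 332 = 249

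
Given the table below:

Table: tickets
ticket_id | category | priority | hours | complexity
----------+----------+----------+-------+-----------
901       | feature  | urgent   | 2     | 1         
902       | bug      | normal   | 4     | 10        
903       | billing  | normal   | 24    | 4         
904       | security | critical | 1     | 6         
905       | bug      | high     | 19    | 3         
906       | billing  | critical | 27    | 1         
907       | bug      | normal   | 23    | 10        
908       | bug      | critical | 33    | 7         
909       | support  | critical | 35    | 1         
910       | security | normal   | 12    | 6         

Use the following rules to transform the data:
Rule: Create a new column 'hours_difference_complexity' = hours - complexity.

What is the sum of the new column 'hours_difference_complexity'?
131

Step 1: For each record, compute hours - complexity
Example calculations:
  2 - 1 = 1
  4 - 10 = -6
  24 - 4 = 20
  ...
Step 2: Sum all derived values
Step 3: Total = 131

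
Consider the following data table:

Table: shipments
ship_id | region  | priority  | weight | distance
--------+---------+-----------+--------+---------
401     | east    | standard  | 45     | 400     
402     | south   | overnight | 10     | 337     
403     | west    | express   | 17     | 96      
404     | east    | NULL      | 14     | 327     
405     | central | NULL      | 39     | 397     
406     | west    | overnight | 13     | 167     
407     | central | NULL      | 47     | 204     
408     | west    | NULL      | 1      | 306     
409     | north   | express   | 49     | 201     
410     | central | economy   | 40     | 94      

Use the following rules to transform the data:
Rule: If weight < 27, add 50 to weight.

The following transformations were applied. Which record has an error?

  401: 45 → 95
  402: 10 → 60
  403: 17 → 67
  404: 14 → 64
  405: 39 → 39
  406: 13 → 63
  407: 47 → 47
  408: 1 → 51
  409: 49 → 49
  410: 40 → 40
Record 401 has an error. The correct transformed value should be 45, not 95.

Step 1: Check each record against the rule
Step 2: Record 401 has weight = 45
Step 3: Since 45 >= 27, the bonus should not have been applied
Step 4: Correct value = 45, but claimed value = 95
Conclusion: Record 401 has the error.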